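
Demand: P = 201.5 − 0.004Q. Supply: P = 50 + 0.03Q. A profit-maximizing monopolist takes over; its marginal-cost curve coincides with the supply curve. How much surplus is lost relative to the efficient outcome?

3739.98

Competitive equilibrium: 201.5 − 0.004Q = 50 + 0.03Q → Q* = 4455.88235, P* = 183.67647.
Marginal revenue: MR = 201.5 − 0.008Q. Set MR = MC: 201.5 − 0.008Q = 50 + 0.03Q → Q_m = 3986.84211.
Price P_m = 201.5 − 0.004·3986.84211 = 185.55263; MC(Q_m) = 50 + 0.03·3986.84211 = 169.60526.
Competitive Q* = 4455.88235, so ΔQ = 469.04024; wedge = 185.55263 − 169.60526 = 15.94737.
Deadweight loss = ½ × 469.04024 × 15.94737 = 3739.98.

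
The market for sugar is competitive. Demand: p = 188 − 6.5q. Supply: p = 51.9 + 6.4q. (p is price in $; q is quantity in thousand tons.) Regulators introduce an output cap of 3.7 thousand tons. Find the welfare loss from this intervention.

Competitive equilibrium: 188 − 6.5q = 51.9 + 6.4q → q* = 10.5504, p* = 119.4225.
At q = 3.7: demand price = 188 − 6.5·3.7 = 163.95; supply price = 51.9 + 6.4·3.7 = 75.58.
Δq = 10.5504 − 3.7 = 6.8504; wedge = 163.95 − 75.58 = 88.37.
Deadweight loss = ½ × 6.8504 × 88.37 = $302.68 thousand.

$302.68 thousand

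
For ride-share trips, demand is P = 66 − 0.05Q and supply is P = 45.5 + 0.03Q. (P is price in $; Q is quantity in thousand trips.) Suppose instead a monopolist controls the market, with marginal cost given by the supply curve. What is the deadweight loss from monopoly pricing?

Competitive equilibrium: 66 − 0.05Q = 45.5 + 0.03Q → Q* = 256.25, P* = 53.1875.
Marginal revenue: MR = 66 − 0.1Q. Set MR = MC: 66 − 0.1Q = 45.5 + 0.03Q → Q_m = 157.6923.
Price P_m = 66 − 0.05·157.6923 = 58.1154; MC(Q_m) = 45.5 + 0.03·157.6923 = 50.2308.
Competitive Q* = 256.25, so ΔQ = 98.5577; wedge = 58.1154 − 50.2308 = 7.8846.
The triangle = ½ × 98.5577 × 7.8846 = $388.54 thousand.

$388.54 thousand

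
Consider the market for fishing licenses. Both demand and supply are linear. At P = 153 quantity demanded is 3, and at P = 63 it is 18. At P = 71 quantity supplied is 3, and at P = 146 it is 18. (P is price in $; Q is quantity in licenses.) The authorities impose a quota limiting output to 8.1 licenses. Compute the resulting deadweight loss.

Demand slope = (63 − 153)/(18 − 3) = −6, so P = 171 − 6Q.
Supply slope = (146 − 71)/(18 − 3) = 5, so P = 56 + 5Q.
Competitive equilibrium: 171 − 6Q = 56 + 5Q → Q* = 10.4545, P* = 108.2727.
At Q = 8.1: demand price = 171 − 6·8.1 = 122.4; supply price = 56 + 5·8.1 = 96.5.
ΔQ = 10.4545 − 8.1 = 2.3545; wedge = 122.4 − 96.5 = 25.9.
DWL = ½ × 2.3545 × 25.9 = $30.49.

$30.49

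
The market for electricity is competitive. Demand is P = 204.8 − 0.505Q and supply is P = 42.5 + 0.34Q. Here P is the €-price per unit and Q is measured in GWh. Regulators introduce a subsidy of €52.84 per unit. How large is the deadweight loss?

€1652.11

Competitive equilibrium: 204.8 − 0.505Q = 42.5 + 0.34Q → Q* = 192.071, P* = 107.8041.
The subsidy lowers effective supply by 52.84: P = 0.34Q − 10.34.
New quantity: 204.8 − 0.505Q = 0.34Q − 10.34 → Q' = 254.6036.
Overproduction ΔQ = 254.6036 − 192.071 = 62.5326; wedge = subsidy = 52.84.
The triangle = ½ × 62.5326 × 52.84 = €1652.11.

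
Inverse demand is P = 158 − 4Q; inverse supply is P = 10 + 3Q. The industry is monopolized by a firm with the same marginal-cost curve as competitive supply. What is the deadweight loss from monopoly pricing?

Competitive equilibrium: 158 − 4Q = 10 + 3Q → Q* = 21.1429, P* = 73.4286.
Marginal revenue: MR = 158 − 8Q. Set MR = MC: 158 − 8Q = 10 + 3Q → Q_m = 13.4545.
Price P_m = 158 − 4·13.4545 = 104.182; MC(Q_m) = 10 + 3·13.4545 = 50.3635.
Competitive Q* = 21.1429, so ΔQ = 7.6884; wedge = 104.182 − 50.3635 = 53.8185.
Deadweight loss = ½ × 7.6884 × 53.8185 = 206.89.

206.89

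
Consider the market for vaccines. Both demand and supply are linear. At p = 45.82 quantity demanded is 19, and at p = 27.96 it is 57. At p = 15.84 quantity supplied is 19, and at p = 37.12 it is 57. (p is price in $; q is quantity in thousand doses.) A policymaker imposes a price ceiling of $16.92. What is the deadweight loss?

Demand slope = (27.96 − 45.82)/(57 − 19) = −0.47, so p = 54.75 − 0.47q.
Supply slope = (37.12 − 15.84)/(57 − 19) = 0.56, so p = 5.2 + 0.56q.
Competitive equilibrium: 54.75 − 0.47q = 5.2 + 0.56q → q* = 48.1068, p* = 32.1398.
At the ceiling p = 16.92, quantity supplied = (16.92 − 5.2)/0.56 = 20.9286.
Willingness to pay at q' = 20.9286: 54.75 − 0.47·20.9286 = 44.9136.
Δq = 48.1068 − 20.9286 = 27.1782; wedge = 44.9136 − 16.92 = 27.9936.
DWL = ½ × 27.1782 × 27.9936 = $380.41 thousand.

$380.41 thousand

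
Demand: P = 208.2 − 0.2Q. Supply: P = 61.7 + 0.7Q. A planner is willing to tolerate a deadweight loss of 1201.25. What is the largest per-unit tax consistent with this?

46.5

Competitive equilibrium: 208.2 − 0.2Q = 61.7 + 0.7Q → Q* = 162.7778, P* = 175.6444.
A tax t gives ΔQ = t/0.9 and wedge t, so DWL = t²/1.8.
t²/1.8 = 1201.25 → t² = 2162.25 → t = 46.5.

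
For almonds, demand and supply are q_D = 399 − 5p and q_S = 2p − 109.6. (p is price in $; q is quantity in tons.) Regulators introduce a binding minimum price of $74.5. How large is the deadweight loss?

$29.72

In inverse form: demand p = 79.8 − 0.2q, supply p = 54.8 + 0.5q.
Competitive equilibrium: 79.8 − 0.2q = 54.8 + 0.5q → q* = 35.7143, p* = 72.6571.
At the floor p = 74.5, quantity demanded = (79.8 − 74.5)/0.2 = 26.5.
Sellers' marginal cost at q' = 26.5: 54.8 + 0.5·26.5 = 68.05.
Δq = 35.7143 − 26.5 = 9.2143; wedge = 74.5 − 68.05 = 6.45.
Welfare loss = ½ × 9.2143 × 6.45 = $29.72.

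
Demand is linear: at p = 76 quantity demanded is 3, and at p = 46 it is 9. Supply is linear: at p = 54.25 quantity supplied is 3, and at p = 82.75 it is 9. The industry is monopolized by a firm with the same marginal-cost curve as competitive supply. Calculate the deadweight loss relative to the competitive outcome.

15.33

Demand slope = (46 − 76)/(9 − 3) = −5, so p = 91 − 5q.
Supply slope = (82.75 − 54.25)/(9 − 3) = 4.75, so p = 40 + 4.75q.
Competitive equilibrium: 91 − 5q = 40 + 4.75q → q* = 5.2308, p* = 64.8462.
Marginal revenue: MR = 91 − 10q. Set MR = MC: 91 − 10q = 40 + 4.75q → q_m = 3.4576.
Price p_m = 91 − 5·3.4576 = 73.712; MC(q_m) = 40 + 4.75·3.4576 = 56.4236.
Competitive q* = 5.2308, so Δq = 1.7732; wedge = 73.712 − 56.4236 = 17.2884.
DWL = ½ × 1.7732 × 17.2884 = 15.33.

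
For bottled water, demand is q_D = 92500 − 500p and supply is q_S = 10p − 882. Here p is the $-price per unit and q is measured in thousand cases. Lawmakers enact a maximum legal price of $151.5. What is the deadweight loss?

In inverse form: demand p = 185 − 0.002q, supply p = 88.2 + 0.1q.
Competitive equilibrium: 185 − 0.002q = 88.2 + 0.1q → q* = 949.0196, p* = 183.102.
At the ceiling p = 151.5, quantity supplied = (151.5 − 88.2)/0.1 = 633.
Willingness to pay at q' = 633: 185 − 0.002·633 = 183.734.
Δq = 949.0196 − 633 = 316.0196; wedge = 183.734 − 151.5 = 32.234.
Deadweight loss = ½ × 316.0196 × 32.234 = $5093.29 thousand.

$5093.29 thousand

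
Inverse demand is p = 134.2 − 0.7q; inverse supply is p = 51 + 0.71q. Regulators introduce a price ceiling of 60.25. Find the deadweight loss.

Competitive equilibrium: 134.2 − 0.7q = 51 + 0.71q → q* = 59.0071, p* = 92.895.
At the ceiling p = 60.25, quantity supplied = (60.25 − 51)/0.71 = 13.0282.
Willingness to pay at q' = 13.0282: 134.2 − 0.7·13.0282 = 125.0803.
Δq = 59.0071 − 13.0282 = 45.9789; wedge = 125.0803 − 60.25 = 64.8303.
The triangle = ½ × 45.9789 × 64.8303 = 1490.41.

1490.41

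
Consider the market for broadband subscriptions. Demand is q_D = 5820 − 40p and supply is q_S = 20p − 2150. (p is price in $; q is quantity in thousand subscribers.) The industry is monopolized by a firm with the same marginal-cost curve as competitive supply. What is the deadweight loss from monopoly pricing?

$601.67 thousand

In inverse form: demand p = 145.5 − 0.025q, supply p = 107.5 + 0.05q.
Competitive equilibrium: 145.5 − 0.025q = 107.5 + 0.05q → q* = 506.6667, p* = 132.8333.
Marginal revenue: MR = 145.5 − 0.05q. Set MR = MC: 145.5 − 0.05q = 107.5 + 0.05q → q_m = 380.
Price p_m = 145.5 − 0.025·380 = 136; MC(q_m) = 107.5 + 0.05·380 = 126.5.
Competitive q* = 506.6667, so Δq = 126.6667; wedge = 136 − 126.5 = 9.5.
The triangle = ½ × 126.6667 × 9.5 = $601.67 thousand.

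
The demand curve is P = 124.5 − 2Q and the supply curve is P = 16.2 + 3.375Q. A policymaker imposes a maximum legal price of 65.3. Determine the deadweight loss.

Competitive equilibrium: 124.5 − 2Q = 16.2 + 3.375Q → Q* = 20.1488, P* = 84.2023.
At the ceiling P = 65.3, quantity supplied = (65.3 − 16.2)/3.375 = 14.5481.
Willingness to pay at Q' = 14.5481: 124.5 − 2·14.5481 = 95.4038.
ΔQ = 20.1488 − 14.5481 = 5.6007; wedge = 95.4038 − 65.3 = 30.1038.
Deadweight loss = ½ × 5.6007 × 30.1038 = 84.30.

84.30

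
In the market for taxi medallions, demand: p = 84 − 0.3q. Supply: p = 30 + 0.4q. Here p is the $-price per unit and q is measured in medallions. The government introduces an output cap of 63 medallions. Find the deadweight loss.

Competitive equilibrium: 84 − 0.3q = 30 + 0.4q → q* = 77.1429, p* = 60.8571.
At q = 63: demand price = 84 − 0.3·63 = 65.1; supply price = 30 + 0.4·63 = 55.2.
Δq = 77.1429 − 63 = 14.1429; wedge = 65.1 − 55.2 = 9.9.
Deadweight loss = ½ × 14.1429 × 9.9 = $70.01.

$70.01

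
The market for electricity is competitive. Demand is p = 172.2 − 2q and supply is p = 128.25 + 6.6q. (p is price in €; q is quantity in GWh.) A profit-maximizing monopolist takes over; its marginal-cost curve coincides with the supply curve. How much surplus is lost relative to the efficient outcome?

Competitive equilibrium: 172.2 − 2q = 128.25 + 6.6q → q* = 5.1105, p* = 161.9791.
Marginal revenue: MR = 172.2 − 4q. Set MR = MC: 172.2 − 4q = 128.25 + 6.6q → q_m = 4.1462.
Price p_m = 172.2 − 2·4.1462 = 163.9076; MC(q_m) = 128.25 + 6.6·4.1462 = 155.6149.
Competitive q* = 5.1105, so Δq = 0.9643; wedge = 163.9076 − 155.6149 = 8.2927.
Deadweight loss = ½ × 0.9643 × 8.2927 = €4.

€4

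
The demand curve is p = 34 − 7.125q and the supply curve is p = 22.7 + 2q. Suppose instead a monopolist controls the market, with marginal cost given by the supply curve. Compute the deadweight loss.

1.35

Competitive equilibrium: 34 − 7.125q = 22.7 + 2q → q* = 1.2384, p* = 25.1767.
Marginal revenue: MR = 34 − 14.25q. Set MR = MC: 34 − 14.25q = 22.7 + 2q → q_m = 0.6954.
Price p_m = 34 − 7.125·0.6954 = 29.0453; MC(q_m) = 22.7 + 2·0.6954 = 24.0908.
Competitive q* = 1.2384, so Δq = 0.543; wedge = 29.0453 − 24.0908 = 4.9545.
DWL = ½ × 0.543 × 4.9545 = 1.35.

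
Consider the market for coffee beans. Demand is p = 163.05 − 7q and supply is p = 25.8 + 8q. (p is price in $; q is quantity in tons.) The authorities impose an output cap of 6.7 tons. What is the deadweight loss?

Competitive equilibrium: 163.05 − 7q = 25.8 + 8q → q* = 9.15, p* = 99.
At q = 6.7: demand price = 163.05 − 7·6.7 = 116.15; supply price = 25.8 + 8·6.7 = 79.4.
Δq = 9.15 − 6.7 = 2.45; wedge = 116.15 − 79.4 = 36.75.
Welfare loss = ½ × 2.45 × 36.75 = $45.02.

$45.02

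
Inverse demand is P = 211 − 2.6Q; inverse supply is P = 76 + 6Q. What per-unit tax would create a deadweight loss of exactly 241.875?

64.5

Competitive equilibrium: 211 − 2.6Q = 76 + 6Q → Q* = 15.6977, P* = 170.186.
A tax t gives ΔQ = t/8.6 and wedge t, so DWL = t²/17.2.
t²/17.2 = 241.875 → t² = 4160.25 → t = 64.5.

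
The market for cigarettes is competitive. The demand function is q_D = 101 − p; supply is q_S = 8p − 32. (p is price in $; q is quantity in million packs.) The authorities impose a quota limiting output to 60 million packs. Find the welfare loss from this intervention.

$386.78 million

In inverse form: demand p = 101 − q, supply p = 4 + 0.125q.
Competitive equilibrium: 101 − q = 4 + 0.125q → q* = 86.2222, p* = 14.7778.
At q = 60: demand price = 101 − 1·60 = 41; supply price = 4 + 0.125·60 = 11.5.
Δq = 86.2222 − 60 = 26.2222; wedge = 41 − 11.5 = 29.5.
Welfare loss = ½ × 26.2222 × 29.5 = $386.78 million.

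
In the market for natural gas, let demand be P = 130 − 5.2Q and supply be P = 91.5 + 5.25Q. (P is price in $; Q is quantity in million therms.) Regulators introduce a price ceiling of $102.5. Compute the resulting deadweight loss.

Competitive equilibrium: 130 − 5.2Q = 91.5 + 5.25Q → Q* = 3.6842, P* = 110.8421.
At the ceiling P = 102.5, quantity supplied = (102.5 − 91.5)/5.25 = 2.0952.
Willingness to pay at Q' = 2.0952: 130 − 5.2·2.0952 = 119.105.
ΔQ = 3.6842 − 2.0952 = 1.589; wedge = 119.105 − 102.5 = 16.605.
DWL = ½ × 1.589 × 16.605 = $13.19 million.

$13.19 million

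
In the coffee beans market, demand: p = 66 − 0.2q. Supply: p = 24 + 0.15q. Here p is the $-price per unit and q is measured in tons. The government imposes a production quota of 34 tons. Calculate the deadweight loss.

$1294.30

Competitive equilibrium: 66 − 0.2q = 24 + 0.15q → q* = 120, p* = 42.
At q = 34: demand price = 66 − 0.2·34 = 59.2; supply price = 24 + 0.15·34 = 29.1.
Δq = 120 − 34 = 86; wedge = 59.2 − 29.1 = 30.1.
Welfare loss = ½ × 86 × 30.1 = $1294.30.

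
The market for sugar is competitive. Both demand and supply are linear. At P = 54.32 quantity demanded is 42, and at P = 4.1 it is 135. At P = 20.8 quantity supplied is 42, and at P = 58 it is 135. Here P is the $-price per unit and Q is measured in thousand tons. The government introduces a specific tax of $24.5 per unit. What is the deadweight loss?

$319.28 thousand

Demand slope = (4.1 − 54.32)/(135 − 42) = −0.54, so P = 77 − 0.54Q.
Supply slope = (58 − 20.8)/(135 − 42) = 0.4, so P = 4 + 0.4Q.
Competitive equilibrium: 77 − 0.54Q = 4 + 0.4Q → Q* = 77.6596, P* = 35.0638.
With the tax, the buyer price exceeds the seller price by 24.5: (77 − 0.54Q) − (4 + 0.4Q) = 24.5 → Q' = 51.5957.
ΔQ = 77.6596 − 51.5957 = 26.0639; the wedge equals the tax, 24.5.
Welfare loss = ½ × 26.0639 × 24.5 = $319.28 thousand.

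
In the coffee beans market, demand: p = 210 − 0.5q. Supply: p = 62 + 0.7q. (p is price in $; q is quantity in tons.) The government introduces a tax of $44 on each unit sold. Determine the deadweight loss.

Competitive equilibrium: 210 − 0.5q = 62 + 0.7q → q* = 123.3333, p* = 148.3333.
With the tax, the buyer price exceeds the seller price by 44: (210 − 0.5q) − (62 + 0.7q) = 44 → q' = 86.6667.
Δq = 123.3333 − 86.6667 = 36.6666; the wedge equals the tax, 44.
Welfare loss = ½ × 36.6666 × 44 = $806.67.

$806.67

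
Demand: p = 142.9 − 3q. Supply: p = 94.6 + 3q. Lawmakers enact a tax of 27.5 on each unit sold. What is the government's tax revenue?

Competitive equilibrium: 142.9 − 3q = 94.6 + 3q → q* = 8.05, p* = 118.75.
With the tax, the buyer price exceeds the seller price by 27.5: (142.9 − 3q) − (94.6 + 3q) = 27.5 → q' = 3.4667.
Tax revenue = 27.5 × 3.4667 = 95.33.

95.33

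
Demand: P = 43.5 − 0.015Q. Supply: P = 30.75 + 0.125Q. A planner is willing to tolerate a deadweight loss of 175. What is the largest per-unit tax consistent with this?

7

Competitive equilibrium: 43.5 − 0.015Q = 30.75 + 0.125Q → Q* = 91.0714, P* = 42.1339.
A tax t gives ΔQ = t/0.14 and wedge t, so DWL = t²/0.28.
t²/0.28 = 175 → t² = 49 → t = 7.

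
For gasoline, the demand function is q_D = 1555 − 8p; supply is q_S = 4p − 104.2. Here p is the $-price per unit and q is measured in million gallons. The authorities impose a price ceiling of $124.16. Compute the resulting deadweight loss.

$596.99 million

In inverse form: demand p = 194.375 − 0.125q, supply p = 26.05 + 0.25q.
Competitive equilibrium: 194.375 − 0.125q = 26.05 + 0.25q → q* = 448.8667, p* = 138.2667.
At the ceiling p = 124.16, quantity supplied = (124.16 − 26.05)/0.25 = 392.44.
Willingness to pay at q' = 392.44: 194.375 − 0.125·392.44 = 145.32.
Δq = 448.8667 − 392.44 = 56.4267; wedge = 145.32 − 124.16 = 21.16.
The triangle = ½ × 56.4267 × 21.16 = $596.99 million.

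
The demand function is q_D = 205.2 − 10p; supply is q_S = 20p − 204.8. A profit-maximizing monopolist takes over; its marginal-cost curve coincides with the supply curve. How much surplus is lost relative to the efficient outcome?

56.36

In inverse form: demand p = 20.52 − 0.1q, supply p = 10.24 + 0.05q.
Competitive equilibrium: 20.52 − 0.1q = 10.24 + 0.05q → q* = 68.5333, p* = 13.6667.
Marginal revenue: MR = 20.52 − 0.2q. Set MR = MC: 20.52 − 0.2q = 10.24 + 0.05q → q_m = 41.12.
Price p_m = 20.52 − 0.1·41.12 = 16.408; MC(q_m) = 10.24 + 0.05·41.12 = 12.296.
Competitive q* = 68.5333, so Δq = 27.4133; wedge = 16.408 − 12.296 = 4.112.
Deadweight loss = ½ × 27.4133 × 4.112 = 56.36.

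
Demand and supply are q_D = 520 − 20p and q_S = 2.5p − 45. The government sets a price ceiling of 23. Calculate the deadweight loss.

6.27

In inverse form: demand p = 26 − 0.05q, supply p = 18 + 0.4q.
Competitive equilibrium: 26 − 0.05q = 18 + 0.4q → q* = 17.7778, p* = 25.1111.
At the ceiling p = 23, quantity supplied = (23 − 18)/0.4 = 12.5.
Willingness to pay at q' = 12.5: 26 − 0.05·12.5 = 25.375.
Δq = 17.7778 − 12.5 = 5.2778; wedge = 25.375 − 23 = 2.375.
Deadweight loss = ½ × 5.2778 × 2.375 = 6.27.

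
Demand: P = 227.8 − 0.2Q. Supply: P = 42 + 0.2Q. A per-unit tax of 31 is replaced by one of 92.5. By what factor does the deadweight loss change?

Competitive equilibrium: 227.8 − 0.2Q = 42 + 0.2Q → Q* = 464.5, P* = 134.9.
For a per-unit tax t: ΔQ = t/0.4, so DWL = ½·t·(t/0.4) = t²/0.8.
At t = 31: DWL = 1201.25. At t = 92.5: DWL = 10695.3125.
Ratio = (92.5/31)² = 8.903.

8.903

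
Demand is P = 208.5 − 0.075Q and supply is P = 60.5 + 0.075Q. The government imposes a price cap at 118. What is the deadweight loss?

Competitive equilibrium: 208.5 − 0.075Q = 60.5 + 0.075Q → Q* = 986.6667, P* = 134.5.
At the ceiling P = 118, quantity supplied = (118 − 60.5)/0.075 = 766.6667.
Willingness to pay at Q' = 766.6667: 208.5 − 0.075·766.6667 = 151.
ΔQ = 986.6667 − 766.6667 = 220; wedge = 151 − 118 = 33.
The triangle = ½ × 220 × 33 = 3630.

3630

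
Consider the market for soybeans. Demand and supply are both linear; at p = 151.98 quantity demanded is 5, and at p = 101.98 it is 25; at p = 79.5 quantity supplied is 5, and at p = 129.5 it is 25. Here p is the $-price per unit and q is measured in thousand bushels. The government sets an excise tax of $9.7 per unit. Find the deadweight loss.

Demand slope = (101.98 − 151.98)/(25 − 5) = −2.5, so p = 164.48 − 2.5q.
Supply slope = (129.5 − 79.5)/(25 − 5) = 2.5, so p = 67 + 2.5q.
Competitive equilibrium: 164.48 − 2.5q = 67 + 2.5q → q* = 19.496, p* = 115.74.
With the tax, the buyer price exceeds the seller price by 9.7: (164.48 − 2.5q) − (67 + 2.5q) = 9.7 → q' = 17.556.
Δq = 19.496 − 17.556 = 1.94; the wedge equals the tax, 9.7.
The triangle = ½ × 1.94 × 9.7 = $9.409 thousand.

$9.409 thousand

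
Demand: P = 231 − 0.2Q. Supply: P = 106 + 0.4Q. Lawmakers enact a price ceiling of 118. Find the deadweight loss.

9540.83

Competitive equilibrium: 231 − 0.2Q = 106 + 0.4Q → Q* = 208.3333, P* = 189.3333.
At the ceiling P = 118, quantity supplied = (118 − 106)/0.4 = 30.
Willingness to pay at Q' = 30: 231 − 0.2·30 = 225.
ΔQ = 208.3333 − 30 = 178.3333; wedge = 225 − 118 = 107.
Deadweight loss = ½ × 178.3333 × 107 = 9540.83.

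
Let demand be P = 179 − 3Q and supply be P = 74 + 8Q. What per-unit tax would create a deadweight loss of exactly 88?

44

Competitive equilibrium: 179 − 3Q = 74 + 8Q → Q* = 9.5455, P* = 150.3636.
A tax t gives ΔQ = t/11 and wedge t, so DWL = t²/22.
t²/22 = 88 → t² = 1936 → t = 44.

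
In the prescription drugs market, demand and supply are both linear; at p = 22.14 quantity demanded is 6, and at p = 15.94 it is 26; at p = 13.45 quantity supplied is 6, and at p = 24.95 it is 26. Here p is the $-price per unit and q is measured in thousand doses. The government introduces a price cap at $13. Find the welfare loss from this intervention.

$49.74 thousand

Demand slope = (15.94 − 22.14)/(26 − 6) = −0.31, so p = 24 − 0.31q.
Supply slope = (24.95 − 13.45)/(26 − 6) = 0.575, so p = 10 + 0.575q.
Competitive equilibrium: 24 − 0.31q = 10 + 0.575q → q* = 15.8192, p* = 19.096.
At the ceiling p = 13, quantity supplied = (13 − 10)/0.575 = 5.2174.
Willingness to pay at q' = 5.2174: 24 − 0.31·5.2174 = 22.3826.
Δq = 15.8192 − 5.2174 = 10.6018; wedge = 22.3826 − 13 = 9.3826.
The triangle = ½ × 10.6018 × 9.3826 = $49.74 thousand.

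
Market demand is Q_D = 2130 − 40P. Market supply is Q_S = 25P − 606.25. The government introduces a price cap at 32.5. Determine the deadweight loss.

In inverse form: demand P = 53.25 − 0.025Q, supply P = 24.25 + 0.04Q.
Competitive equilibrium: 53.25 − 0.025Q = 24.25 + 0.04Q → Q* = 446.15385, P* = 42.09615.
At the ceiling P = 32.5, quantity supplied = (32.5 − 24.25)/0.04 = 206.25.
Willingness to pay at Q' = 206.25: 53.25 − 0.025·206.25 = 48.09375.
ΔQ = 446.15385 − 206.25 = 239.90385; wedge = 48.09375 − 32.5 = 15.59375.
The triangle = ½ × 239.90385 × 15.59375 = 1870.50.

1870.50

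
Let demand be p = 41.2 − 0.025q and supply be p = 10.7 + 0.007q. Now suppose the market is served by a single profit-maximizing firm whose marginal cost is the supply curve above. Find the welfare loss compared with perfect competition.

Competitive equilibrium: 41.2 − 0.025q = 10.7 + 0.007q → q* = 953.125, p* = 17.3719.
Marginal revenue: MR = 41.2 − 0.05q. Set MR = MC: 41.2 − 0.05q = 10.7 + 0.007q → q_m = 535.0877.
Price p_m = 41.2 − 0.025·535.0877 = 27.8228; MC(q_m) = 10.7 + 0.007·535.0877 = 14.4456.
Competitive q* = 953.125, so Δq = 418.0373; wedge = 27.8228 − 14.4456 = 13.3772.
DWL = ½ × 418.0373 × 13.3772 = 2796.08.

2796.08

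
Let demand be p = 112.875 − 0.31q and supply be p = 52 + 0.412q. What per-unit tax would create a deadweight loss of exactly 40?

Competitive equilibrium: 112.875 − 0.31q = 52 + 0.412q → q* = 84.3144, p* = 86.7375.
A tax t gives Δq = t/0.722 and wedge t, so DWL = t²/1.444.
t²/1.444 = 40 → t² = 57.76 → t = 7.6.

7.6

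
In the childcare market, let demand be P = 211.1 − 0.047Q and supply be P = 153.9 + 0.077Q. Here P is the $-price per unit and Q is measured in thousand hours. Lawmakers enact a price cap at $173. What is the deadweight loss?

Competitive equilibrium: 211.1 − 0.047Q = 153.9 + 0.077Q → Q* = 461.2903, P* = 189.4194.
At the ceiling P = 173, quantity supplied = (173 − 153.9)/0.077 = 248.0519.
Willingness to pay at Q' = 248.0519: 211.1 − 0.047·248.0519 = 199.4416.
ΔQ = 461.2903 − 248.0519 = 213.2384; wedge = 199.4416 − 173 = 26.4416.
DWL = ½ × 213.2384 × 26.4416 = $2819.18 thousand.

$2819.18 thousand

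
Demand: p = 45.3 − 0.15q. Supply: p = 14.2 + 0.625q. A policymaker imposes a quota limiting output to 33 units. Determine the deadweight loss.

19.69

Competitive equilibrium: 45.3 − 0.15q = 14.2 + 0.625q → q* = 40.129, p* = 39.2806.
At q = 33: demand price = 45.3 − 0.15·33 = 40.35; supply price = 14.2 + 0.625·33 = 34.825.
Δq = 40.129 − 33 = 7.129; wedge = 40.35 − 34.825 = 5.525.
Deadweight loss = ½ × 7.129 × 5.525 = 19.69.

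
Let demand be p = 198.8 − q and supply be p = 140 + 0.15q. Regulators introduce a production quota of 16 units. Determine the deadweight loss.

Competitive equilibrium: 198.8 − q = 140 + 0.15q → q* = 51.1304, p* = 147.6696.
At q = 16: demand price = 198.8 − 1·16 = 182.8; supply price = 140 + 0.15·16 = 142.4.
Δq = 51.1304 − 16 = 35.1304; wedge = 182.8 − 142.4 = 40.4.
The triangle = ½ × 35.1304 × 40.4 = 709.63.

709.63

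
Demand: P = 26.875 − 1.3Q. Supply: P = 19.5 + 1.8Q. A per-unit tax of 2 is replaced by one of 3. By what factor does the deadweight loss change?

2.25

Competitive equilibrium: 26.875 − 1.3Q = 19.5 + 1.8Q → Q* = 2.379, P* = 23.7823.
For a per-unit tax t: ΔQ = t/3.1, so DWL = ½·t·(t/3.1) = t²/6.2.
At t = 2: DWL = 0.645. At t = 3: DWL = 1.452.
Ratio = (3/2)² = 2.25.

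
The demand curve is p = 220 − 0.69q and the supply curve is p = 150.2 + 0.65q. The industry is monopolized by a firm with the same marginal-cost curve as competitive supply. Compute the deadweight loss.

210.03

Competitive equilibrium: 220 − 0.69q = 150.2 + 0.65q → q* = 52.0896, p* = 184.0582.
Marginal revenue: MR = 220 − 1.38q. Set MR = MC: 220 − 1.38q = 150.2 + 0.65q → q_m = 34.3842.
Price p_m = 220 − 0.69·34.3842 = 196.2749; MC(q_m) = 150.2 + 0.65·34.3842 = 172.5497.
Competitive q* = 52.0896, so Δq = 17.7054; wedge = 196.2749 − 172.5497 = 23.7252.
Welfare loss = ½ × 17.7054 × 23.7252 = 210.03.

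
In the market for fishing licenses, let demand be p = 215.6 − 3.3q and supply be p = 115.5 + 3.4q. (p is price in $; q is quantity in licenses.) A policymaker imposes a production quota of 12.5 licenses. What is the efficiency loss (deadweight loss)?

Competitive equilibrium: 215.6 − 3.3q = 115.5 + 3.4q → q* = 14.9403, p* = 166.297.
At q = 12.5: demand price = 215.6 − 3.3·12.5 = 174.35; supply price = 115.5 + 3.4·12.5 = 158.
Δq = 14.9403 − 12.5 = 2.4403; wedge = 174.35 − 158 = 16.35.
Deadweight loss = ½ × 2.4403 × 16.35 = $19.95.

$19.95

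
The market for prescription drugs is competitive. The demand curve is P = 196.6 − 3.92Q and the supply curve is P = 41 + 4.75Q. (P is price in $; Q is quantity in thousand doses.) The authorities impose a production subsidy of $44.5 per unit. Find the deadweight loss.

Competitive equilibrium: 196.6 − 3.92Q = 41 + 4.75Q → Q* = 17.9469, P* = 126.248.
The subsidy lowers effective supply by 44.5: P = 4.75Q − 3.5.
New quantity: 196.6 − 3.92Q = 4.75Q − 3.5 → Q' = 23.0796.
Overproduction ΔQ = 23.0796 − 17.9469 = 5.1327; wedge = subsidy = 44.5.
Deadweight loss = ½ × 5.1327 × 44.5 = $114.20 thousand.

$114.20 thousand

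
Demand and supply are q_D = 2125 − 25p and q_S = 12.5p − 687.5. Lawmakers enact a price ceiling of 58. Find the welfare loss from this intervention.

In inverse form: demand p = 85 − 0.04q, supply p = 55 + 0.08q.
Competitive equilibrium: 85 − 0.04q = 55 + 0.08q → q* = 250, p* = 75.
At the ceiling p = 58, quantity supplied = (58 − 55)/0.08 = 37.5.
Willingness to pay at q' = 37.5: 85 − 0.04·37.5 = 83.5.
Δq = 250 − 37.5 = 212.5; wedge = 83.5 − 58 = 25.5.
DWL = ½ × 212.5 × 25.5 = 2709.375.

2709.375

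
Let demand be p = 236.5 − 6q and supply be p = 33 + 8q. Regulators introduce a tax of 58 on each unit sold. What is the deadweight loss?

120.14

Competitive equilibrium: 236.5 − 6q = 33 + 8q → q* = 14.5357, p* = 149.2857.
With the tax, the buyer price exceeds the seller price by 58: (236.5 − 6q) − (33 + 8q) = 58 → q' = 10.3929.
Δq = 14.5357 − 10.3929 = 4.1428; the wedge equals the tax, 58.
DWL = ½ × 4.1428 × 58 = 120.14.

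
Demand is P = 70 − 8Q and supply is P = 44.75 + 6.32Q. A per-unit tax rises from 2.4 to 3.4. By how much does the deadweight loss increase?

0.20

Competitive equilibrium: 70 − 8Q = 44.75 + 6.32Q → Q* = 1.7633, P* = 55.8939.
For a per-unit tax t: ΔQ = t/14.32, so DWL = ½·t·(t/14.32) = t²/28.64.
At t = 2.4: DWL = 0.201. At t = 3.4: DWL = 0.404.
Increase = 0.404 − 0.201 = 0.20.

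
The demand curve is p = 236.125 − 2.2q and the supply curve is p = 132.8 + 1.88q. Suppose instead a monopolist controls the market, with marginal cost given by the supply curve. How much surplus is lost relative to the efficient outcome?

160.56

Competitive equilibrium: 236.125 − 2.2q = 132.8 + 1.88q → q* = 25.32475, p* = 180.41054.
Marginal revenue: MR = 236.125 − 4.4q. Set MR = MC: 236.125 − 4.4q = 132.8 + 1.88q → q_m = 16.45303.
Price p_m = 236.125 − 2.2·16.45303 = 199.92833; MC(q_m) = 132.8 + 1.88·16.45303 = 163.7317.
Competitive q* = 25.32475, so Δq = 8.87172; wedge = 199.92833 − 163.7317 = 36.19663.
Welfare loss = ½ × 8.87172 × 36.19663 = 160.56.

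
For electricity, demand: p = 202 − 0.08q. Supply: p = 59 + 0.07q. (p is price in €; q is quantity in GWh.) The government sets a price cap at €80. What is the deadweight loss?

€32013.33

Competitive equilibrium: 202 − 0.08q = 59 + 0.07q → q* = 953.3333, p* = 125.7333.
At the ceiling p = 80, quantity supplied = (80 − 59)/0.07 = 300.
Willingness to pay at q' = 300: 202 − 0.08·300 = 178.
Δq = 953.3333 − 300 = 653.3333; wedge = 178 − 80 = 98.
Welfare loss = ½ × 653.3333 × 98 = €32013.33.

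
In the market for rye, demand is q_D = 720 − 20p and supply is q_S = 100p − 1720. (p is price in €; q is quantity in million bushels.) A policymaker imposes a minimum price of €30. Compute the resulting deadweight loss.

In inverse form: demand p = 36 − 0.05q, supply p = 17.2 + 0.01q.
Competitive equilibrium: 36 − 0.05q = 17.2 + 0.01q → q* = 313.3333, p* = 20.3333.
At the floor p = 30, quantity demanded = (36 − 30)/0.05 = 120.
Sellers' marginal cost at q' = 120: 17.2 + 0.01·120 = 18.4.
Δq = 313.3333 − 120 = 193.3333; wedge = 30 − 18.4 = 11.6.
The triangle = ½ × 193.3333 × 11.6 = €1121.33 million.

€1121.33 million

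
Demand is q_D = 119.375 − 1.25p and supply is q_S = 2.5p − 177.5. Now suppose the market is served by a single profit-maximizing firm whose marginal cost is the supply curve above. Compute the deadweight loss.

40.02

In inverse form: demand p = 95.5 − 0.8q, supply p = 71 + 0.4q.
Competitive equilibrium: 95.5 − 0.8q = 71 + 0.4q → q* = 20.4167, p* = 79.1667.
Marginal revenue: MR = 95.5 − 1.6q. Set MR = MC: 95.5 − 1.6q = 71 + 0.4q → q_m = 12.25.
Price p_m = 95.5 − 0.8·12.25 = 85.7; MC(q_m) = 71 + 0.4·12.25 = 75.9.
Competitive q* = 20.4167, so Δq = 8.1667; wedge = 85.7 − 75.9 = 9.8.
Welfare loss = ½ × 8.1667 × 9.8 = 40.02.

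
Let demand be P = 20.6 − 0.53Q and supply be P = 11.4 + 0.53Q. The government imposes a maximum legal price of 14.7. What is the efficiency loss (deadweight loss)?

3.19

Competitive equilibrium: 20.6 − 0.53Q = 11.4 + 0.53Q → Q* = 8.6792, P* = 16.
At the ceiling P = 14.7, quantity supplied = (14.7 − 11.4)/0.53 = 6.2264.
Willingness to pay at Q' = 6.2264: 20.6 − 0.53·6.2264 = 17.3.
ΔQ = 8.6792 − 6.2264 = 2.4528; wedge = 17.3 − 14.7 = 2.6.
DWL = ½ × 2.4528 × 2.6 = 3.19.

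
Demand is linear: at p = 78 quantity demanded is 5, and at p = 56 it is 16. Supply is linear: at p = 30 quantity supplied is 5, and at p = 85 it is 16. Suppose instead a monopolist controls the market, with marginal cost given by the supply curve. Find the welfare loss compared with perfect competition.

Demand slope = (56 − 78)/(16 − 5) = −2, so p = 88 − 2q.
Supply slope = (85 − 30)/(16 − 5) = 5, so p = 5 + 5q.
Competitive equilibrium: 88 − 2q = 5 + 5q → q* = 11.8571, p* = 64.2857.
Marginal revenue: MR = 88 − 4q. Set MR = MC: 88 − 4q = 5 + 5q → q_m = 9.2222.
Price p_m = 88 − 2·9.2222 = 69.5556; MC(q_m) = 5 + 5·9.2222 = 51.111.
Competitive q* = 11.8571, so Δq = 2.6349; wedge = 69.5556 − 51.111 = 18.4446.
The triangle = ½ × 2.6349 × 18.4446 = 24.30.

24.30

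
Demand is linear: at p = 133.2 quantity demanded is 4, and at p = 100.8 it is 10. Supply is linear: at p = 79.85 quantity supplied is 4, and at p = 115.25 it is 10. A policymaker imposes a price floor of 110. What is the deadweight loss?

Demand slope = (100.8 − 133.2)/(10 − 4) = −5.4, so p = 154.8 − 5.4q.
Supply slope = (115.25 − 79.85)/(10 − 4) = 5.9, so p = 56.25 + 5.9q.
Competitive equilibrium: 154.8 − 5.4q = 56.25 + 5.9q → q* = 8.7212, p* = 107.7053.
At the floor p = 110, quantity demanded = (154.8 − 110)/5.4 = 8.2963.
Sellers' marginal cost at q' = 8.2963: 56.25 + 5.9·8.2963 = 105.1982.
Δq = 8.7212 − 8.2963 = 0.4249; wedge = 110 − 105.1982 = 4.8018.
The triangle = ½ × 0.4249 × 4.8018 = 1.02.

1.02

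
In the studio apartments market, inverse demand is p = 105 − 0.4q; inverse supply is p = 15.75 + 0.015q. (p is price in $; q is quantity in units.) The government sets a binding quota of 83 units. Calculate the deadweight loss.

Competitive equilibrium: 105 − 0.4q = 15.75 + 0.015q → q* = 215.0602, p* = 18.9759.
At q = 83: demand price = 105 − 0.4·83 = 71.8; supply price = 15.75 + 0.015·83 = 16.995.
Δq = 215.0602 − 83 = 132.0602; wedge = 71.8 − 16.995 = 54.805.
DWL = ½ × 132.0602 × 54.805 = $3618.78.

$3618.78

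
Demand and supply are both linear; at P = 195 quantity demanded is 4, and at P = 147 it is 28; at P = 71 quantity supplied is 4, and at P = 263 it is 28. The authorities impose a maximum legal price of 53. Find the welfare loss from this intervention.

1073.11

Demand slope = (147 − 195)/(28 − 4) = −2, so P = 203 − 2Q.
Supply slope = (263 − 71)/(28 − 4) = 8, so P = 39 + 8Q.
Competitive equilibrium: 203 − 2Q = 39 + 8Q → Q* = 16.4, P* = 170.2.
At the ceiling P = 53, quantity supplied = (53 − 39)/8 = 1.75.
Willingness to pay at Q' = 1.75: 203 − 2·1.75 = 199.5.
ΔQ = 16.4 − 1.75 = 14.65; wedge = 199.5 − 53 = 146.5.
The triangle = ½ × 14.65 × 146.5 = 1073.11.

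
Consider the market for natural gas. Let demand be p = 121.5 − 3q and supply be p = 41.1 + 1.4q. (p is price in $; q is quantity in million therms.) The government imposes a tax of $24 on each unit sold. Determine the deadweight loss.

$65.45 million

Competitive equilibrium: 121.5 − 3q = 41.1 + 1.4q → q* = 18.2727, p* = 66.6818.
With the tax, the buyer price exceeds the seller price by 24: (121.5 − 3q) − (41.1 + 1.4q) = 24 → q' = 12.8182.
Δq = 18.2727 − 12.8182 = 5.4545; the wedge equals the tax, 24.
Welfare loss = ½ × 5.4545 × 24 = $65.45 million.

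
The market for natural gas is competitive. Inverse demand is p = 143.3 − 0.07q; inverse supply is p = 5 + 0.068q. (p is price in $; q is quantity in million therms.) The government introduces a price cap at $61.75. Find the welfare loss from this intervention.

$1938.54 million

Competitive equilibrium: 143.3 − 0.07q = 5 + 0.068q → q* = 1002.1739, p* = 73.1478.
At the ceiling p = 61.75, quantity supplied = (61.75 − 5)/0.068 = 834.5588.
Willingness to pay at q' = 834.5588: 143.3 − 0.07·834.5588 = 84.8809.
Δq = 1002.1739 − 834.5588 = 167.6151; wedge = 84.8809 − 61.75 = 23.1309.
DWL = ½ × 167.6151 × 23.1309 = $1938.54 million.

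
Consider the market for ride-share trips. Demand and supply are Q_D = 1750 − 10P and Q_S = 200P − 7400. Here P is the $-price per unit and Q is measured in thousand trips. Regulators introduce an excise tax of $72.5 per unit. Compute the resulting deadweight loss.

In inverse form: demand P = 175 − 0.1Q, supply P = 37 + 0.005Q.
Competitive equilibrium: 175 − 0.1Q = 37 + 0.005Q → Q* = 1314.2857, P* = 43.5714.
With the tax, the buyer price exceeds the seller price by 72.5: (175 − 0.1Q) − (37 + 0.005Q) = 72.5 → Q' = 623.8095.
ΔQ = 1314.2857 − 623.8095 = 690.4762; the wedge equals the tax, 72.5.
The triangle = ½ × 690.4762 × 72.5 = $25029.76 thousand.

$25029.76 thousand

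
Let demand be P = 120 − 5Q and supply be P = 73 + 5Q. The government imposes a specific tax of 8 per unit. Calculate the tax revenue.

Competitive equilibrium: 120 − 5Q = 73 + 5Q → Q* = 4.7, P* = 96.5.
With the tax, the buyer price exceeds the seller price by 8: (120 − 5Q) − (73 + 5Q) = 8 → Q' = 3.9.
Tax revenue = 8 × 3.9 = 31.20.

31.20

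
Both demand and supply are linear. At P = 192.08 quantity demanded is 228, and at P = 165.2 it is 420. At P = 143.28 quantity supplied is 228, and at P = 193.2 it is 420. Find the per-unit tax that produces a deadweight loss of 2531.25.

45

Demand slope = (165.2 − 192.08)/(420 − 228) = −0.14, so P = 224 − 0.14Q.
Supply slope = (193.2 − 143.28)/(420 − 228) = 0.26, so P = 84 + 0.26Q.
Competitive equilibrium: 224 − 0.14Q = 84 + 0.26Q → Q* = 350, P* = 175.
A tax t gives ΔQ = t/0.4 and wedge t, so DWL = t²/0.8.
t²/0.8 = 2531.25 → t² = 2025 → t = 45.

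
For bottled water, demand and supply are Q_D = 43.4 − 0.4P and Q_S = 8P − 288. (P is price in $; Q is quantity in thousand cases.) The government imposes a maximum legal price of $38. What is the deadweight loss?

In inverse form: demand P = 108.5 − 2.5Q, supply P = 36 + 0.125Q.
Competitive equilibrium: 108.5 − 2.5Q = 36 + 0.125Q → Q* = 27.619, P* = 39.4524.
At the ceiling P = 38, quantity supplied = (38 − 36)/0.125 = 16.
Willingness to pay at Q' = 16: 108.5 − 2.5·16 = 68.5.
ΔQ = 27.619 − 16 = 11.619; wedge = 68.5 − 38 = 30.5.
Welfare loss = ½ × 11.619 × 30.5 = $177.19 thousand.

$177.19 thousand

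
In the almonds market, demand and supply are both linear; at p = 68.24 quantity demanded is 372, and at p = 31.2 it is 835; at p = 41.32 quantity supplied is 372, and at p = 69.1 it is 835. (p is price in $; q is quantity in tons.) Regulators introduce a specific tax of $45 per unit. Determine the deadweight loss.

$7232.14

Demand slope = (31.2 − 68.24)/(835 − 372) = −0.08, so p = 98 − 0.08q.
Supply slope = (69.1 − 41.32)/(835 − 372) = 0.06, so p = 19 + 0.06q.
Competitive equilibrium: 98 − 0.08q = 19 + 0.06q → q* = 564.2857, p* = 52.8571.
With the tax, the buyer price exceeds the seller price by 45: (98 − 0.08q) − (19 + 0.06q) = 45 → q' = 242.8571.
Δq = 564.2857 − 242.8571 = 321.4286; the wedge equals the tax, 45.
DWL = ½ × 321.4286 × 45 = $7232.14.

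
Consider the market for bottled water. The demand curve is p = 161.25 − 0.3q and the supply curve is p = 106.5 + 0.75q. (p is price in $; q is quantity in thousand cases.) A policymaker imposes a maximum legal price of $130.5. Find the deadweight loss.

$213.01 thousand

Competitive equilibrium: 161.25 − 0.3q = 106.5 + 0.75q → q* = 52.1429, p* = 145.6071.
At the ceiling p = 130.5, quantity supplied = (130.5 − 106.5)/0.75 = 32.
Willingness to pay at q' = 32: 161.25 − 0.3·32 = 151.65.
Δq = 52.1429 − 32 = 20.1429; wedge = 151.65 − 130.5 = 21.15.
DWL = ½ × 20.1429 × 21.15 = $213.01 thousand.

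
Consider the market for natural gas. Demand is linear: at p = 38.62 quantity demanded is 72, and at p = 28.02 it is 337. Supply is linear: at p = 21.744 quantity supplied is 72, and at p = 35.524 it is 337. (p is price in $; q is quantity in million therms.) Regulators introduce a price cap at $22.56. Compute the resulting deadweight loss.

Demand slope = (28.02 − 38.62)/(337 − 72) = −0.04, so p = 41.5 − 0.04q.
Supply slope = (35.524 − 21.744)/(337 − 72) = 0.052, so p = 18 + 0.052q.
Competitive equilibrium: 41.5 − 0.04q = 18 + 0.052q → q* = 255.4348, p* = 31.2826.
At the ceiling p = 22.56, quantity supplied = (22.56 − 18)/0.052 = 87.6923.
Willingness to pay at q' = 87.6923: 41.5 − 0.04·87.6923 = 37.9923.
Δq = 255.4348 − 87.6923 = 167.7425; wedge = 37.9923 − 22.56 = 15.4323.
The triangle = ½ × 167.7425 × 15.4323 = $1294.33 million.

$1294.33 million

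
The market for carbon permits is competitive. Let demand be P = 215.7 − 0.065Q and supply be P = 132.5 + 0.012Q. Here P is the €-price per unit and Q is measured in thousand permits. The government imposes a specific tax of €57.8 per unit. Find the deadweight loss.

Competitive equilibrium: 215.7 − 0.065Q = 132.5 + 0.012Q → Q* = 1080.5195, P* = 145.4662.
With the tax, the buyer price exceeds the seller price by 57.8: (215.7 − 0.065Q) − (132.5 + 0.012Q) = 57.8 → Q' = 329.8701.
ΔQ = 1080.5195 − 329.8701 = 750.6494; the wedge equals the tax, 57.8.
Deadweight loss = ½ × 750.6494 × 57.8 = €21693.77 thousand.

€21693.77 thousand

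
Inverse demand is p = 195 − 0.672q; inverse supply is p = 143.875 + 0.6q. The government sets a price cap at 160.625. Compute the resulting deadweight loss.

Competitive equilibrium: 195 − 0.672q = 143.875 + 0.6q → q* = 40.1926, p* = 167.9906.
At the ceiling p = 160.625, quantity supplied = (160.625 − 143.875)/0.6 = 27.9167.
Willingness to pay at q' = 27.9167: 195 − 0.672·27.9167 = 176.24.
Δq = 40.1926 − 27.9167 = 12.2759; wedge = 176.24 − 160.625 = 15.615.
Welfare loss = ½ × 12.2759 × 15.615 = 95.84.

95.84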